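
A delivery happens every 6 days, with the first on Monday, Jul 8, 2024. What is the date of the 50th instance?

Apr 28, 2025

The 50th occurrence is 49 intervals after the first: 49 × 6 = 294 days after Jul 8, 2024.
Jul has 31 days — 23 days to the end of Jul leaves 271.
Aug has 31 days (240 left).
Sep has 30 days (210 left).
Oct has 31 days (179 left).
Nov has 30 days (149 left).
Dec has 31 days (118 left).
Jan has 31 days (87 left).
Feb has 28 days (59 left).
Mar has 31 days (28 left).
28 days into Apr → Apr 28, 2025.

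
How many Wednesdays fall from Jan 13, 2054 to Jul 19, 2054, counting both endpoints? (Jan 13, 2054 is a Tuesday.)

27

Jan 13, 2054 is a Tuesday; the first Wednesday on or after it is Jan 14, 2054 (1 day later).
From Jan 14, 2054 to Jul 19, 2054: 17 + 28 + 31 + 30 + 31 + 30 + 19 = 186 days (rest of Jan, Feb, Mar, Apr, May, Jun, Jul).
186 ÷ 7 = 26 full weeks with remainder 4, so 26 more Wednesdays after the first → 27.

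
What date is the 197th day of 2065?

Jul 16, 2065

Jan has 31 days (197 − 31 = 166 remain).
Feb has 28 days (166 − 28 = 138 remain).
Mar has 31 days (138 − 31 = 107 remain).
Apr has 30 days (107 − 30 = 77 remain).
May has 31 days (77 − 31 = 46 remain).
Jun has 30 days (46 − 30 = 16 remain).
16 into Jul → Jul 16.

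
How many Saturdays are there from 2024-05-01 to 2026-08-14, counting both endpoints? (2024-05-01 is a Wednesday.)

119

2024-05-01 is a Wednesday; the first Saturday on or after it is 2024-05-04 (3 days later).
From 2024-05-04 to 2026-08-14: 241 + 365 + 226 = 832 days (rest of 2024, 2025, to 2026-08-14 in 2026).
832 ÷ 7 = 118 full weeks with remainder 6, so 118 more Saturdays after the first → 119.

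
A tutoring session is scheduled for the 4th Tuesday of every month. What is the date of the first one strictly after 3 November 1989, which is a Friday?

November 1989 starts on a Wednesday; its first Tuesday is the 7th, so the 4th Tuesday is the 28th — 28 November 1989.
28 November 1989 is after 3 November 1989, so that is the next one.

28 November 1989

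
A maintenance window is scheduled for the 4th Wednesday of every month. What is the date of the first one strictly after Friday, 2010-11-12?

2010-11-24

November 2010 starts on a Monday; its first Wednesday is the 3rd, so the 4th Wednesday is the 24th — 2010-11-24.
2010-11-24 is after 2010-11-12, so that is the next one.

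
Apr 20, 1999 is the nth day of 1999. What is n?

Days in months before Apr: 31 + 28 + 31 = 90.
Plus 20 days into Apr → day 110.

110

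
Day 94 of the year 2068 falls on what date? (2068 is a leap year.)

3 April 2068

January has 31 days (94 − 31 = 63 remain).
February has 29 days (63 − 29 = 34 remain).
March has 31 days (34 − 31 = 3 remain).
3 into April → April 3.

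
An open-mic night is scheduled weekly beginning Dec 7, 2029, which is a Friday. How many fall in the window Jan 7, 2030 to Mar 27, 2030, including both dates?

11

Occurrences land 7·i days after Dec 7, 2029 for i = 0, 1, 2, …
Jan 7, 2030 is 31 days after the start; 31 ÷ 7 = 4 remainder 3; since the remainder is 3, round up to i = 5. First occurrence in the window: #6 on Jan 11, 2030 (5×7 = 35 days in).
Mar 27, 2030 is 110 days after the start; 110 ÷ 7 = 15 remainder 5. Last occurrence in the window: #16 on Mar 22, 2030.
Occurrences #6 through #16: 11 in total.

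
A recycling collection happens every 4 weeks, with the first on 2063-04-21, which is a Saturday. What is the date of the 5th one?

The 5th occurrence is 4 intervals after the first: 4 × 28 = 112 days after 2063-04-21.
April has 30 days — 9 days to the end of April leaves 103.
May has 31 days (72 left).
June has 30 days (42 left).
July has 31 days (11 left).
11 days into August → 2063-08-11.

2063-08-11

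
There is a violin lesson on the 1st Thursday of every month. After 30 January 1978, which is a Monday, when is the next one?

2 February 1978

January 1978 starts on a Sunday, so its 1st Thursday is 5 January 1978 (4 days in).
That is not after 30 January 1978, so look at February 1978.
February 1978 starts on a Wednesday, so its 1st Thursday is 2 February 1978 (1 day in).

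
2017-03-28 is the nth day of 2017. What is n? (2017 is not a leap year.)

87

Days in months before March: 31 + 28 = 59.
Plus 28 days into March → day 87.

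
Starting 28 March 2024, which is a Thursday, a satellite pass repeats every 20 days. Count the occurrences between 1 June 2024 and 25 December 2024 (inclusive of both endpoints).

Occurrences land 20·i days after 28 March 2024 for i = 0, 1, 2, …
1 June 2024 is 65 days after the start; 65 ÷ 20 = 3 remainder 5; since the remainder is 5, round up to i = 4. First occurrence in the window: #5 on 16 June 2024 (4×20 = 80 days in).
25 December 2024 is 272 days after the start; 272 ÷ 20 = 13 remainder 12. Last occurrence in the window: #14 on 13 December 2024.
Occurrences #5 through #14: 10 in total.

10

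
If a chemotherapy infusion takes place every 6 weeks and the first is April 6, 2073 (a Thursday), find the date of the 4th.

August 10, 2073

The 4th occurrence is 3 intervals after the first: 3 × 42 = 126 days after April 6, 2073.
April has 30 days — 24 days to the end of April leaves 102.
May has 31 days (71 left).
June has 30 days (41 left).
July has 31 days (10 left).
10 days into August → August 10, 2073.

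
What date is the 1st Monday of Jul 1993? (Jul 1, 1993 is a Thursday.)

Jul 1993 begins on a Thursday, so the first Monday is Jul 5 (4 days later).

Jul 5, 1993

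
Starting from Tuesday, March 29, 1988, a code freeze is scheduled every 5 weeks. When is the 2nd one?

The 2nd occurrence is 1 interval after the first: 1 × 35 = 35 days after March 29, 1988.
March has 31 days — 2 days to the end of March leaves 33.
April has 30 days (3 left).
3 days into May → May 3, 1988.

May 3, 1988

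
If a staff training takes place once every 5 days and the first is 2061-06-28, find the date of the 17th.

The 17th occurrence is 16 intervals after the first: 16 × 5 = 80 days after 2061-06-28.
June has 30 days — 2 days to the end of June leaves 78.
July has 31 days (47 left).
August has 31 days (16 left).
16 days into September → 2061-09-16.

2061-09-16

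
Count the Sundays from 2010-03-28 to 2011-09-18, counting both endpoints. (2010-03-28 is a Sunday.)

2010-03-28 is a Sunday; the first Sunday on or after it is 2010-03-28.
From 2010-03-28 to 2011-09-18: 278 + 261 = 539 days (rest of 2010, to 2011-09-18 in 2011).
539 ÷ 7 = 77 full weeks with remainder 0, so 77 more Sundays after the first → 78.

78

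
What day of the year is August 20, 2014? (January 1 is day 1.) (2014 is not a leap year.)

232

Days in months before August: 31 + 28 + 31 + 30 + 31 + 30 + 31 = 212.
Plus 20 days into August → day 232.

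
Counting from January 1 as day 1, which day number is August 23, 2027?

235

Days in months before August: 31 + 28 + 31 + 30 + 31 + 30 + 31 = 212.
Plus 23 days into August → day 235.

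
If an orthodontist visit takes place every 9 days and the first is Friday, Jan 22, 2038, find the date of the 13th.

The 13th occurrence is 12 intervals after the first: 12 × 9 = 108 days after Jan 22, 2038.
Jan has 31 days — 9 days to the end of Jan leaves 99.
Feb has 28 days (71 left).
Mar has 31 days (40 left).
Apr has 30 days (10 left).
10 days into May → May 10, 2038.

May 10, 2038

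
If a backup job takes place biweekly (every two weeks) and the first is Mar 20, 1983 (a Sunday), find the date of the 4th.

May 1, 1983

The 4th occurrence is 3 intervals after the first: 3 × 14 = 42 days after Mar 20, 1983.
Mar has 31 days — 11 days to the end of Mar leaves 31.
Apr has 30 days (1 left).
1 day into May → May 1, 1983.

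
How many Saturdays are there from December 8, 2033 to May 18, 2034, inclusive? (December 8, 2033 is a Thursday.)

23

December 8, 2033 is a Thursday; the first Saturday on or after it is December 10, 2033 (2 days later).
From December 10, 2033 to May 18, 2034: 21 + 31 + 28 + 31 + 30 + 18 = 159 days (rest of December, January, February, March, April, May).
159 ÷ 7 = 22 full weeks with remainder 5, so 22 more Saturdays after the first → 23.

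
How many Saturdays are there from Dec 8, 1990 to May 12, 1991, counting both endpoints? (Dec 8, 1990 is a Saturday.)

Dec 8, 1990 is a Saturday; the first Saturday on or after it is Dec 8, 1990.
From Dec 8, 1990 to May 12, 1991: 23 + 31 + 28 + 31 + 30 + 12 = 155 days (rest of Dec, Jan, Feb, Mar, Apr, May).
155 ÷ 7 = 22 full weeks with remainder 1, so 22 more Saturdays after the first → 23.

23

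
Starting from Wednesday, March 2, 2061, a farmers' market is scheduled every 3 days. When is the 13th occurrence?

April 7, 2061

The 13th occurrence is 12 intervals after the first: 12 × 3 = 36 days after March 2, 2061.
March has 31 days — 29 days to the end of March leaves 7.
7 days into April → April 7, 2061.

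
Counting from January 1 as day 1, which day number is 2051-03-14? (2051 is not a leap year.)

73

Days in months before March: 31 + 28 = 59.
Plus 14 days into March → day 73.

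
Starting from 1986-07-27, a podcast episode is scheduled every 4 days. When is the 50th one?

1987-02-08

The 50th occurrence is 49 intervals after the first: 49 × 4 = 196 days after 1986-07-27.
July has 31 days — 4 days to the end of July leaves 192.
August has 31 days (161 left).
September has 30 days (131 left).
October has 31 days (100 left).
November has 30 days (70 left).
December has 31 days (39 left).
January has 31 days (8 left).
8 days into February → 1987-02-08.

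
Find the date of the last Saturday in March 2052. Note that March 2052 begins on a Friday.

March 30, 2052

March 2052 begins on a Friday, so the first Saturday is March 2 (1 day later).
March 2052 has 31 days. Adding weeks: 2, 9, 16, 23, 30 — the last one ≤ 31 is the 30th.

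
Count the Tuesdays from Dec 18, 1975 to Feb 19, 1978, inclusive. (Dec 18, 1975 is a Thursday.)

113

Dec 18, 1975 is a Thursday; the first Tuesday on or after it is Dec 23, 1975 (5 days later).
From Dec 23, 1975 to Feb 19, 1978: 8 + 366 + 365 + 50 = 789 days (rest of 1975, 1976, 1977, to Feb 19, 1978 in 1978).
789 ÷ 7 = 112 full weeks with remainder 5, so 112 more Tuesdays after the first → 113.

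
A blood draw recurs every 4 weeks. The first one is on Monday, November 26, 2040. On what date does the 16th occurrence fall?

January 20, 2042

The 16th occurrence is 15 intervals after the first: 15 × 28 = 420 days after November 26, 2040.
November has 30 days — 4 days to the end of November leaves 416.
From end of November to end of 2040 is 31 days (385 left).
2041 has 365 days (20 left).
20 days into January → January 20, 2042.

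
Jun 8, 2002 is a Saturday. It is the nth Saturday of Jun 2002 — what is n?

Day 8 falls in week ⌈8/7⌉ of the month.
Days 1–7 hold the 1st Saturday, 8–14 the 2nd, 15–21 the 3rd, 22–28 the 4th, 29–31 the 5th.
8 is in the range for the 2nd.

2nd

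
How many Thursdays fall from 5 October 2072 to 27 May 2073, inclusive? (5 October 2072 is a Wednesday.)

5 October 2072 is a Wednesday; the first Thursday on or after it is 6 October 2072 (1 day later).
From 6 October 2072 to 27 May 2073: 25 + 30 + 31 + 31 + 28 + 31 + 30 + 27 = 233 days (rest of October, November, December, January, February, March, April, May).
233 ÷ 7 = 33 full weeks with remainder 2, so 33 more Thursdays after the first → 34.

34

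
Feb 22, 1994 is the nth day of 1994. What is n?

53

Days in months before Feb: 31 = 31.
Plus 22 days into Feb → day 53.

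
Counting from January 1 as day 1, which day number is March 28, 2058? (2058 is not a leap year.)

Days in months before March: 31 + 28 = 59.
Plus 28 days into March → day 87.

87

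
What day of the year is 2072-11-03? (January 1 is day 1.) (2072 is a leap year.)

308

Days in months before November: 31 + 29 + 31 + 30 + 31 + 30 + 31 + 31 + 30 + 31 = 305.
Plus 3 days into November → day 308.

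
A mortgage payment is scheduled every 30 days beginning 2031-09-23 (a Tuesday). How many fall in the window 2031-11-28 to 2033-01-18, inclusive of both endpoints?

14

Occurrences land 30·i days after 2031-09-23 for i = 0, 1, 2, …
2031-11-28 is 66 days after the start; 66 ÷ 30 = 2 remainder 6; since the remainder is 6, round up to i = 3. First occurrence in the window: #4 on 2031-12-22 (3×30 = 90 days in).
2033-01-18 is 483 days after the start; 483 ÷ 30 = 16 remainder 3. Last occurrence in the window: #17 on 2033-01-15.
Occurrences #4 through #17: 14 in total.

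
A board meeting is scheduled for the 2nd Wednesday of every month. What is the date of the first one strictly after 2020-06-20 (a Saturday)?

2020-07-08

June 2020 starts on a Monday; its first Wednesday is the 3rd, so the 2nd Wednesday is the 10th — 2020-06-10.
That is not after 2020-06-20, so look at July 2020.
July 2020 starts on a Wednesday; its first Wednesday is the 1st, so the 2nd Wednesday is the 8th — 2020-07-08.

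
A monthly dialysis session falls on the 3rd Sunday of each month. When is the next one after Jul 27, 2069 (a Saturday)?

Jul 2069 starts on a Monday; its first Sunday is the 7th, so the 3rd Sunday is the 21st — Jul 21, 2069.
That is not after Jul 27, 2069, so look at Aug 2069.
Aug 2069 starts on a Thursday; its first Sunday is the 4th, so the 3rd Sunday is the 18th — Aug 18, 2069.

Aug 18, 2069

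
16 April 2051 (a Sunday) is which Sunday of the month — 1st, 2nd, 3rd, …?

Day 16 falls in week ⌈16/7⌉ of the month.
Days 1–7 hold the 1st Sunday, 8–14 the 2nd, 15–21 the 3rd, 22–28 the 4th, 29–31 the 5th.
16 is in the range for the 3rd.

3rd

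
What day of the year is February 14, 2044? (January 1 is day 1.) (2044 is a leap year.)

Days in months before February: 31 = 31.
Plus 14 days into February → day 45.

45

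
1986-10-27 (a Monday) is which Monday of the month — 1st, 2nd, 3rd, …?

4th

Day 27 falls in week ⌈27/7⌉ of the month.
Days 1–7 hold the 1st Monday, 8–14 the 2nd, 15–21 the 3rd, 22–28 the 4th, 29–31 the 5th.
27 is in the range for the 4th.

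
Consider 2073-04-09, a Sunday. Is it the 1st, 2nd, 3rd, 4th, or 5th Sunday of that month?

2nd

Day 9 falls in week ⌈9/7⌉ of the month.
Days 1–7 hold the 1st Sunday, 8–14 the 2nd, 15–21 the 3rd, 22–28 the 4th, 29–31 the 5th.
9 is in the range for the 2nd.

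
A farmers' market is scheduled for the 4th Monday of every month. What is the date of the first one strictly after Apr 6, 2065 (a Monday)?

Apr 2065 starts on a Wednesday; its first Monday is the 6th, so the 4th Monday is the 27th — Apr 27, 2065.
Apr 27, 2065 is after Apr 6, 2065, so that is the next one.

Apr 27, 2065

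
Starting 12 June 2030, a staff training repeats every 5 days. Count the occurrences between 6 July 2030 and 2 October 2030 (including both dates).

18

Occurrences land 5·i days after 12 June 2030 for i = 0, 1, 2, …
6 July 2030 is 24 days after the start; 24 ÷ 5 = 4 remainder 4; since the remainder is 4, round up to i = 5. First occurrence in the window: #6 on 7 July 2030 (5×5 = 25 days in).
2 October 2030 is 112 days after the start; 112 ÷ 5 = 22 remainder 2. Last occurrence in the window: #23 on 30 September 2030.
Occurrences #6 through #23: 18 in total.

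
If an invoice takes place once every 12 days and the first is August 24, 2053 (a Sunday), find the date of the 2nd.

September 5, 2053

The 2nd occurrence is 1 interval after the first: 1 × 12 = 12 days after August 24, 2053.
August has 31 days — 7 days to the end of August leaves 5.
5 days into September → September 5, 2053.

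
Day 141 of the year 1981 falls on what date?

May 21, 1981

January has 31 days (141 − 31 = 110 remain).
February has 28 days (110 − 28 = 82 remain).
March has 31 days (82 − 31 = 51 remain).
April has 30 days (51 − 30 = 21 remain).
21 into May → May 21.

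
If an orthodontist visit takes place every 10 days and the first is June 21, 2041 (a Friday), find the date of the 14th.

The 14th occurrence is 13 intervals after the first: 13 × 10 = 130 days after June 21, 2041.
June has 30 days — 9 days to the end of June leaves 121.
July has 31 days (90 left).
August has 31 days (59 left).
September has 30 days (29 left).
29 days into October → October 29, 2041.

October 29, 2041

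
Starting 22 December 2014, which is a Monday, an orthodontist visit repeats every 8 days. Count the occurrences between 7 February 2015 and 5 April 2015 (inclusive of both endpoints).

Occurrences land 8·i days after 22 December 2014 for i = 0, 1, 2, …
7 February 2015 is 47 days after the start; 47 ÷ 8 = 5 remainder 7; since the remainder is 7, round up to i = 6. First occurrence in the window: #7 on 8 February 2015 (6×8 = 48 days in).
5 April 2015 is 104 days after the start; 104 ÷ 8 = 13 remainder 0. Last occurrence in the window: #14 on 5 April 2015.
Occurrences #7 through #14: 8 in total.

8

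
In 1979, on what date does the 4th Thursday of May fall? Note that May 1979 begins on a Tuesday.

May 1979 begins on a Tuesday, so the first Thursday is May 3 (2 days later).
The 4th Thursday is 3 weeks later: 3 + 21 = 24.

1979-05-24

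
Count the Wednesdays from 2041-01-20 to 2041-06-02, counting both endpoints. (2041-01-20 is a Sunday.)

2041-01-20 is a Sunday; the first Wednesday on or after it is 2041-01-23 (3 days later).
From 2041-01-23 to 2041-06-02: 8 + 28 + 31 + 30 + 31 + 2 = 130 days (rest of January, February, March, April, May, June).
130 ÷ 7 = 18 full weeks with remainder 4, so 18 more Wednesdays after the first → 19.

19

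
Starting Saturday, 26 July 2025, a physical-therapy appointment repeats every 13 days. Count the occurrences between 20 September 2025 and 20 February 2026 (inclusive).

12

Occurrences land 13·i days after 26 July 2025 for i = 0, 1, 2, …
20 September 2025 is 56 days after the start; 56 ÷ 13 = 4 remainder 4; since the remainder is 4, round up to i = 5. First occurrence in the window: #6 on 29 September 2025 (5×13 = 65 days in).
20 February 2026 is 209 days after the start; 209 ÷ 13 = 16 remainder 1. Last occurrence in the window: #17 on 19 February 2026.
Occurrences #6 through #17: 12 in total.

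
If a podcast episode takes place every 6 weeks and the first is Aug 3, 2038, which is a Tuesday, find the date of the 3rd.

The 3rd occurrence is 2 intervals after the first: 2 × 42 = 84 days after Aug 3, 2038.
Aug has 31 days — 28 days to the end of Aug leaves 56.
Sep has 30 days (26 left).
26 days into Oct → Oct 26, 2038.

Oct 26, 2038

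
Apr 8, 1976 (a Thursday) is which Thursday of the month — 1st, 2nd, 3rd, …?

Day 8 falls in week ⌈8/7⌉ of the month.
Days 1–7 hold the 1st Thursday, 8–14 the 2nd, 15–21 the 3rd, 22–28 the 4th, 29–31 the 5th.
8 is in the range for the 2nd.

2nd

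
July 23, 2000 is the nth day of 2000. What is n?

205

Days in months before July: 31 + 29 + 31 + 30 + 31 + 30 = 182.
Plus 23 days into July → day 205.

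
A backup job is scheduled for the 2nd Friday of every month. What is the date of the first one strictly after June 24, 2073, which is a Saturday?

June 2073 starts on a Thursday; its first Friday is the 2nd, so the 2nd Friday is the 9th — June 9, 2073.
That is not after June 24, 2073, so look at July 2073.
July 2073 starts on a Saturday; its first Friday is the 7th, so the 2nd Friday is the 14th — July 14, 2073.

July 14, 2073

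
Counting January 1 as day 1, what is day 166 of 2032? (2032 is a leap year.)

2032-06-14

January has 31 days (166 − 31 = 135 remain).
February has 29 days (135 − 29 = 106 remain).
March has 31 days (106 − 31 = 75 remain).
April has 30 days (75 − 30 = 45 remain).
May has 31 days (45 − 31 = 14 remain).
14 into June → June 14.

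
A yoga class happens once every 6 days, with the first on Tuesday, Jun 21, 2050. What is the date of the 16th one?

The 16th occurrence is 15 intervals after the first: 15 × 6 = 90 days after Jun 21, 2050.
Jun has 30 days — 9 days to the end of Jun leaves 81.
Jul has 31 days (50 left).
Aug has 31 days (19 left).
19 days into Sep → Sep 19, 2050.

Sep 19, 2050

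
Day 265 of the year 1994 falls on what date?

22 September 1994

January has 31 days (265 − 31 = 234 remain).
February has 28 days (234 − 28 = 206 remain).
March has 31 days (206 − 31 = 175 remain).
April has 30 days (175 − 30 = 145 remain).
May has 31 days (145 − 31 = 114 remain).
June has 30 days (114 − 30 = 84 remain).
July has 31 days (84 − 31 = 53 remain).
August has 31 days (53 − 31 = 22 remain).
22 into September → September 22.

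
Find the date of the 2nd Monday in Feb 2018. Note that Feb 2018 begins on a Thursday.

Feb 12, 2018

Feb 2018 begins on a Thursday, so the first Monday is Feb 5 (4 days later).
The 2nd Monday is 1 weeks later: 5 + 7 = 12.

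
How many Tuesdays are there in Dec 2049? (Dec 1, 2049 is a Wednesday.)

4

Dec 1, 2049 is a Wednesday; the first Tuesday on or after it is Dec 7, 2049 (6 days later).
From Dec 7, 2049 to Dec 31, 2049 is 31 − 7 = 24 days.
24 ÷ 7 = 3 full weeks with remainder 3, so 3 more Tuesdays after the first → 4.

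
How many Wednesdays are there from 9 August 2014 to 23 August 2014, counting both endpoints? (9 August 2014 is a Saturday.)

2

9 August 2014 is a Saturday; the first Wednesday on or after it is 13 August 2014 (4 days later).
From 13 August 2014 to 23 August 2014 is 23 − 13 = 10 days.
10 ÷ 7 = 1 full weeks with remainder 3, so 1 more Wednesdays after the first → 2.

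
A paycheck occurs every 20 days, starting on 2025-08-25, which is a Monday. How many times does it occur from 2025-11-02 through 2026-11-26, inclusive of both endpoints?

19

Occurrences land 20·i days after 2025-08-25 for i = 0, 1, 2, …
2025-11-02 is 69 days after the start; 69 ÷ 20 = 3 remainder 9; since the remainder is 9, round up to i = 4. First occurrence in the window: #5 on 2025-11-13 (4×20 = 80 days in).
2026-11-26 is 458 days after the start; 458 ÷ 20 = 22 remainder 18. Last occurrence in the window: #23 on 2026-11-08.
Occurrences #5 through #23: 19 in total.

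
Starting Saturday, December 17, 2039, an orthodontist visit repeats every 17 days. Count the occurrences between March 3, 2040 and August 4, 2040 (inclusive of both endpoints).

Occurrences land 17·i days after December 17, 2039 for i = 0, 1, 2, …
March 3, 2040 is 77 days after the start; 77 ÷ 17 = 4 remainder 9; since the remainder is 9, round up to i = 5. First occurrence in the window: #6 on March 11, 2040 (5×17 = 85 days in).
August 4, 2040 is 231 days after the start; 231 ÷ 17 = 13 remainder 10. Last occurrence in the window: #14 on July 25, 2040.
Occurrences #6 through #14: 9 in total.

9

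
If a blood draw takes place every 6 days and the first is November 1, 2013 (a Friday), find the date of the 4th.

November 19, 2013

The 4th occurrence is 3 intervals after the first: 3 × 6 = 18 days after November 1, 2013.
18 days later is November 19, 2013.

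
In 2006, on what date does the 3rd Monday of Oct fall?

Oct 16, 2006

Oct 2006 begins on a Sunday, so the first Monday is Oct 2 (1 day later).
The 3rd Monday is 2 weeks later: 2 + 14 = 16.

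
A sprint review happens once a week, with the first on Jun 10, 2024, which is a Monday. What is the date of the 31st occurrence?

Jan 6, 2025

The 31st occurrence is 30 intervals after the first: 30 × 7 = 210 days after Jun 10, 2024.
Jun has 30 days — 20 days to the end of Jun leaves 190.
Jul has 31 days (159 left).
Aug has 31 days (128 left).
Sep has 30 days (98 left).
Oct has 31 days (67 left).
Nov has 30 days (37 left).
Dec has 31 days (6 left).
6 days into Jan → Jan 6, 2025.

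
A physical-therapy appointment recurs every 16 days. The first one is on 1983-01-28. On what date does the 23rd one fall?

1984-01-15

The 23rd occurrence is 22 intervals after the first: 22 × 16 = 352 days after 1983-01-28.
January has 31 days — 3 days to the end of January leaves 349.
February has 28 days (321 left).
March has 31 days (290 left).
April has 30 days (260 left).
May has 31 days (229 left).
June has 30 days (199 left).
July has 31 days (168 left).
August has 31 days (137 left).
September has 30 days (107 left).
October has 31 days (76 left).
November has 30 days (46 left).
December has 31 days (15 left).
15 days into January → 1984-01-15.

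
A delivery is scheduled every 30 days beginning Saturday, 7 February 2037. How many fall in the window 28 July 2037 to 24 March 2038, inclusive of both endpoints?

8

Occurrences land 30·i days after 7 February 2037 for i = 0, 1, 2, …
28 July 2037 is 171 days after the start; 171 ÷ 30 = 5 remainder 21; since the remainder is 21, round up to i = 6. First occurrence in the window: #7 on 6 August 2037 (6×30 = 180 days in).
24 March 2038 is 410 days after the start; 410 ÷ 30 = 13 remainder 20. Last occurrence in the window: #14 on 4 March 2038.
Occurrences #7 through #14: 8 in total.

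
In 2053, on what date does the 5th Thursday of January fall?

The first Thursday of January 2053 is January 2.
The 5th Thursday is 4 weeks later: 2 + 28 = 30.

January 30, 2053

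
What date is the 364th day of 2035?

Jan has 31 days (364 − 31 = 333 remain).
Feb has 28 days (333 − 28 = 305 remain).
Mar has 31 days (305 − 31 = 274 remain).
Apr has 30 days (274 − 30 = 244 remain).
May has 31 days (244 − 31 = 213 remain).
Jun has 30 days (213 − 30 = 183 remain).
Jul has 31 days (183 − 31 = 152 remain).
Aug has 31 days (152 − 31 = 121 remain).
Sep has 30 days (121 − 30 = 91 remain).
Oct has 31 days (91 − 31 = 60 remain).
Nov has 30 days (60 − 30 = 30 remain).
30 into Dec → Dec 30.

Dec 30, 2035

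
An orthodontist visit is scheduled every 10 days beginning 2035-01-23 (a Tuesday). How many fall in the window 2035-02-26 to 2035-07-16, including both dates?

14

Occurrences land 10·i days after 2035-01-23 for i = 0, 1, 2, …
2035-02-26 is 34 days after the start; 34 ÷ 10 = 3 remainder 4; since the remainder is 4, round up to i = 4. First occurrence in the window: #5 on 2035-03-04 (4×10 = 40 days in).
2035-07-16 is 174 days after the start; 174 ÷ 10 = 17 remainder 4. Last occurrence in the window: #18 on 2035-07-12.
Occurrences #5 through #18: 14 in total.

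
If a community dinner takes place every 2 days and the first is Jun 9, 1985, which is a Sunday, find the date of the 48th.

The 48th occurrence is 47 intervals after the first: 47 × 2 = 94 days after Jun 9, 1985.
Jun has 30 days — 21 days to the end of Jun leaves 73.
Jul has 31 days (42 left).
Aug has 31 days (11 left).
11 days into Sep → Sep 11, 1985.

Sep 11, 1985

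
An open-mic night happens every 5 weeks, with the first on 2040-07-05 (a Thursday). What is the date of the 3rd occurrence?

The 3rd occurrence is 2 intervals after the first: 2 × 35 = 70 days after 2040-07-05.
July has 31 days — 26 days to the end of July leaves 44.
August has 31 days (13 left).
13 days into September → 2040-09-13.

2040-09-13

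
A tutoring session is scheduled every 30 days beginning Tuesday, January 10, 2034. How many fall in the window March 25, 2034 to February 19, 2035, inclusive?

Occurrences land 30·i days after January 10, 2034 for i = 0, 1, 2, …
March 25, 2034 is 74 days after the start; 74 ÷ 30 = 2 remainder 14; since the remainder is 14, round up to i = 3. First occurrence in the window: #4 on April 10, 2034 (3×30 = 90 days in).
February 19, 2035 is 405 days after the start; 405 ÷ 30 = 13 remainder 15. Last occurrence in the window: #14 on February 4, 2035.
Occurrences #4 through #14: 11 in total.

11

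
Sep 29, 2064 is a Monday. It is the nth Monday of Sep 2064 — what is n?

5th

Day 29 falls in week ⌈29/7⌉ of the month.
Days 1–7 hold the 1st Monday, 8–14 the 2nd, 15–21 the 3rd, 22–28 the 4th, 29–31 the 5th.
29 is in the range for the 5th.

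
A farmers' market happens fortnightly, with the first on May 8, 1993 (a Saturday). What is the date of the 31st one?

The 31st occurrence is 30 intervals after the first: 30 × 14 = 420 days after May 8, 1993.
May has 31 days — 23 days to the end of May leaves 397.
Jun has 30 days (367 left).
Jul has 31 days (336 left).
Aug has 31 days (305 left).
Sep has 30 days (275 left).
Oct has 31 days (244 left).
Nov has 30 days (214 left).
Dec has 31 days (183 left).
Jan has 31 days (152 left).
Feb has 28 days (124 left).
Mar has 31 days (93 left).
Apr has 30 days (63 left).
May has 31 days (32 left).
Jun has 30 days (2 left).
2 days into Jul → Jul 2, 1994.

Jul 2, 1994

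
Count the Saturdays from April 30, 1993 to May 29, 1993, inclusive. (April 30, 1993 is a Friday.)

5

April 30, 1993 is a Friday; the first Saturday on or after it is May 1, 1993 (1 day later).
From May 1, 1993 to May 29, 1993 is 29 − 1 = 28 days.
28 ÷ 7 = 4 full weeks with remainder 0, so 4 more Saturdays after the first → 5.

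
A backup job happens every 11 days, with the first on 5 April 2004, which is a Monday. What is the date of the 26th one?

The 26th occurrence is 25 intervals after the first: 25 × 11 = 275 days after 5 April 2004.
April has 30 days — 25 days to the end of April leaves 250.
May has 31 days (219 left).
June has 30 days (189 left).
July has 31 days (158 left).
August has 31 days (127 left).
September has 30 days (97 left).
October has 31 days (66 left).
November has 30 days (36 left).
December has 31 days (5 left).
5 days into January → 5 January 2005.

5 January 2005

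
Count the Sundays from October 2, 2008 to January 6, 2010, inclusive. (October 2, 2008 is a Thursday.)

66

October 2, 2008 is a Thursday; the first Sunday on or after it is October 5, 2008 (3 days later).
From October 5, 2008 to January 6, 2010: 87 + 365 + 6 = 458 days (rest of 2008, 2009, to January 6, 2010 in 2010).
458 ÷ 7 = 65 full weeks with remainder 3, so 65 more Sundays after the first → 66.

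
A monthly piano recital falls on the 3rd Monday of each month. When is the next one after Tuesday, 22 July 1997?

July 1997 starts on a Tuesday; its first Monday is the 7th, so the 3rd Monday is the 21st — 21 July 1997.
That is not after 22 July 1997, so look at August 1997.
August 1997 starts on a Friday; its first Monday is the 4th, so the 3rd Monday is the 18th — 18 August 1997.

18 August 1997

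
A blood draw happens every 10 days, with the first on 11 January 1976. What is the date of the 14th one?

20 May 1976

The 14th occurrence is 13 intervals after the first: 13 × 10 = 130 days after 11 January 1976.
January has 31 days — 20 days to the end of January leaves 110.
February has 29 days (81 left).
March has 31 days (50 left).
April has 30 days (20 left).
20 days into May → 20 May 1976.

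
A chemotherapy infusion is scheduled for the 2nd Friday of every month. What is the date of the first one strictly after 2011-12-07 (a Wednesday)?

December 2011 starts on a Thursday; its first Friday is the 2nd, so the 2nd Friday is the 9th — 2011-12-09.
2011-12-09 is after 2011-12-07, so that is the next one.

2011-12-09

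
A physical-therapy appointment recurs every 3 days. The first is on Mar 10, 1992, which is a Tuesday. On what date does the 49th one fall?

Aug 1, 1992

The 49th occurrence is 48 intervals after the first: 48 × 3 = 144 days after Mar 10, 1992.
Mar has 31 days — 21 days to the end of Mar leaves 123.
Apr has 30 days (93 left).
May has 31 days (62 left).
Jun has 30 days (32 left).
Jul has 31 days (1 left).
1 day into Aug → Aug 1, 1992.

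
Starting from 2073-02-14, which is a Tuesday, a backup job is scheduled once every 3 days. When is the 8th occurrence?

The 8th occurrence is 7 intervals after the first: 7 × 3 = 21 days after 2073-02-14.
February has 28 days — 14 days to the end of February leaves 7.
7 days into March → 2073-03-07.

2073-03-07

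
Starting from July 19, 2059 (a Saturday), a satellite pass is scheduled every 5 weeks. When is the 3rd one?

The 3rd occurrence is 2 intervals after the first: 2 × 35 = 70 days after July 19, 2059.
July has 31 days — 12 days to the end of July leaves 58.
August has 31 days (27 left).
27 days into September → September 27, 2059.

September 27, 2059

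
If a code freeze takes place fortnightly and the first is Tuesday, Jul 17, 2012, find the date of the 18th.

Mar 12, 2013

The 18th occurrence is 17 intervals after the first: 17 × 14 = 238 days after Jul 17, 2012.
Jul has 31 days — 14 days to the end of Jul leaves 224.
Aug has 31 days (193 left).
Sep has 30 days (163 left).
Oct has 31 days (132 left).
Nov has 30 days (102 left).
Dec has 31 days (71 left).
Jan has 31 days (40 left).
Feb has 28 days (12 left).
12 days into Mar → Mar 12, 2013.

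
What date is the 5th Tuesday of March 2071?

March 2071 begins on a Sunday, so the first Tuesday is March 3 (2 days later).
The 5th Tuesday is 4 weeks later: 3 + 28 = 31.

March 31, 2071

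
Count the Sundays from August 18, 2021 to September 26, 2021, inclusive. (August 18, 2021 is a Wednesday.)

6

August 18, 2021 is a Wednesday; the first Sunday on or after it is August 22, 2021 (4 days later).
From August 22, 2021 to September 26, 2021: 9 + 26 = 35 days (rest of August, September).
35 ÷ 7 = 5 full weeks with remainder 0, so 5 more Sundays after the first → 6.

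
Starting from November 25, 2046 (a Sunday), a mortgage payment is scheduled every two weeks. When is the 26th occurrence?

The 26th occurrence is 25 intervals after the first: 25 × 14 = 350 days after November 25, 2046.
November has 30 days — 5 days to the end of November leaves 345.
December has 31 days (314 left).
January has 31 days (283 left).
February has 28 days (255 left).
March has 31 days (224 left).
April has 30 days (194 left).
May has 31 days (163 left).
June has 30 days (133 left).
July has 31 days (102 left).
August has 31 days (71 left).
September has 30 days (41 left).
October has 31 days (10 left).
10 days into November → November 10, 2047.

November 10, 2047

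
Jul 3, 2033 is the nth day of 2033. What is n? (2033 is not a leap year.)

Days in months before Jul: 31 + 28 + 31 + 30 + 31 + 30 = 181.
Plus 3 days into Jul → day 184.

184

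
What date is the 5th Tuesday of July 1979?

The first Tuesday of July 1979 is July 3.
The 5th Tuesday is 4 weeks later: 3 + 28 = 31.

July 31, 1979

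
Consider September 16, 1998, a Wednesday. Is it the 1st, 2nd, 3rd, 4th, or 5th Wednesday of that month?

3rd

Day 16 falls in week ⌈16/7⌉ of the month.
Days 1–7 hold the 1st Wednesday, 8–14 the 2nd, 15–21 the 3rd, 22–28 the 4th, 29–31 the 5th.
16 is in the range for the 3rd.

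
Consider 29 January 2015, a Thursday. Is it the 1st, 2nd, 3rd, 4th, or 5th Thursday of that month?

5th

Day 29 falls in week ⌈29/7⌉ of the month.
Days 1–7 hold the 1st Thursday, 8–14 the 2nd, 15–21 the 3rd, 22–28 the 4th, 29–31 the 5th.
29 is in the range for the 5th.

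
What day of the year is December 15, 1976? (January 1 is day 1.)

350

Days in months before December: 31 + 29 + 31 + 30 + 31 + 30 + 31 + 31 + 30 + 31 + 30 = 335.
Plus 15 days into December → day 350.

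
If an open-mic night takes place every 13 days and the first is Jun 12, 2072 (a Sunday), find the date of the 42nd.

The 42nd occurrence is 41 intervals after the first: 41 × 13 = 533 days after Jun 12, 2072.
Jun has 30 days — 18 days to the end of Jun leaves 515.
From end of Jun to end of 2072 is 184 days (331 left).
Jan has 31 days (300 left).
Feb has 28 days (272 left).
Mar has 31 days (241 left).
Apr has 30 days (211 left).
May has 31 days (180 left).
Jun has 30 days (150 left).
Jul has 31 days (119 left).
Aug has 31 days (88 left).
Sep has 30 days (58 left).
Oct has 31 days (27 left).
27 days into Nov → Nov 27, 2073.

Nov 27, 2073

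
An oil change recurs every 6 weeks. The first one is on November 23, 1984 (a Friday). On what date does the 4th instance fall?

March 29, 1985

The 4th occurrence is 3 intervals after the first: 3 × 42 = 126 days after November 23, 1984.
November has 30 days — 7 days to the end of November leaves 119.
December has 31 days (88 left).
January has 31 days (57 left).
February has 28 days (29 left).
29 days into March → March 29, 1985.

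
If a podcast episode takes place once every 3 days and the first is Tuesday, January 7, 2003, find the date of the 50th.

June 3, 2003

The 50th occurrence is 49 intervals after the first: 49 × 3 = 147 days after January 7, 2003.
January has 31 days — 24 days to the end of January leaves 123.
February has 28 days (95 left).
March has 31 days (64 left).
April has 30 days (34 left).
May has 31 days (3 left).
3 days into June → June 3, 2003.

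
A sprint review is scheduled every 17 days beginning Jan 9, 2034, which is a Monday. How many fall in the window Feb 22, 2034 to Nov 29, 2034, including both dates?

Occurrences land 17·i days after Jan 9, 2034 for i = 0, 1, 2, …
Feb 22, 2034 is 44 days after the start; 44 ÷ 17 = 2 remainder 10; since the remainder is 10, round up to i = 3. First occurrence in the window: #4 on Mar 1, 2034 (3×17 = 51 days in).
Nov 29, 2034 is 324 days after the start; 324 ÷ 17 = 19 remainder 1. Last occurrence in the window: #20 on Nov 28, 2034.
Occurrences #4 through #20: 17 in total.

17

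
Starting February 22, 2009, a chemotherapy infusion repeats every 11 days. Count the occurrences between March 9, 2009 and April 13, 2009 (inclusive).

Occurrences land 11·i days after February 22, 2009 for i = 0, 1, 2, …
March 9, 2009 is 15 days after the start; 15 ÷ 11 = 1 remainder 4; since the remainder is 4, round up to i = 2. First occurrence in the window: #3 on March 16, 2009 (2×11 = 22 days in).
April 13, 2009 is 50 days after the start; 50 ÷ 11 = 4 remainder 6. Last occurrence in the window: #5 on April 7, 2009.
Occurrences #3 through #5: 3 in total.

3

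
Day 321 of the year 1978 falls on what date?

January has 31 days (321 − 31 = 290 remain).
February has 28 days (290 − 28 = 262 remain).
March has 31 days (262 − 31 = 231 remain).
April has 30 days (231 − 30 = 201 remain).
May has 31 days (201 − 31 = 170 remain).
June has 30 days (170 − 30 = 140 remain).
July has 31 days (140 − 31 = 109 remain).
August has 31 days (109 − 31 = 78 remain).
September has 30 days (78 − 30 = 48 remain).
October has 31 days (48 − 31 = 17 remain).
17 into November → November 17.

November 17, 1978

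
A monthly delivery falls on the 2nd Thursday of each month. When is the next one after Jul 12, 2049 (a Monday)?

Aug 12, 2049

Jul 2049 starts on a Thursday; its first Thursday is the 1st, so the 2nd Thursday is the 8th — Jul 8, 2049.
That is not after Jul 12, 2049, so look at Aug 2049.
Aug 2049 starts on a Sunday; its first Thursday is the 5th, so the 2nd Thursday is the 12th — Aug 12, 2049.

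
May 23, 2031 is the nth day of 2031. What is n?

143

Days in months before May: 31 + 28 + 31 + 30 = 120.
Plus 23 days into May → day 143.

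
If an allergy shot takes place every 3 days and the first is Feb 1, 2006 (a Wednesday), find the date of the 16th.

Mar 18, 2006

The 16th occurrence is 15 intervals after the first: 15 × 3 = 45 days after Feb 1, 2006.
Feb has 28 days — 27 days to the end of Feb leaves 18.
18 days into Mar → Mar 18, 2006.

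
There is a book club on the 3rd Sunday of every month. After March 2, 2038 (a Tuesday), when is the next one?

March 21, 2038

March 2038 starts on a Monday; its first Sunday is the 7th, so the 3rd Sunday is the 21st — March 21, 2038.
March 21, 2038 is after March 2, 2038, so that is the next one.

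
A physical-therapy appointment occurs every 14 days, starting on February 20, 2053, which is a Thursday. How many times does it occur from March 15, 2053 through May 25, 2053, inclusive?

Occurrences land 14·i days after February 20, 2053 for i = 0, 1, 2, …
March 15, 2053 is 23 days after the start; 23 ÷ 14 = 1 remainder 9; since the remainder is 9, round up to i = 2. First occurrence in the window: #3 on March 20, 2053 (2×14 = 28 days in).
May 25, 2053 is 94 days after the start; 94 ÷ 14 = 6 remainder 10. Last occurrence in the window: #7 on May 15, 2053.
Occurrences #3 through #7: 5 in total.

5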